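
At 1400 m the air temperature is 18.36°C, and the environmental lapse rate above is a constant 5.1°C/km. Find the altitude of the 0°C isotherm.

5000 m

Height above start = (18.36 − 0) / 5.1 = 3.6 km
Altitude = 1400 m + 3600 m = 5000 m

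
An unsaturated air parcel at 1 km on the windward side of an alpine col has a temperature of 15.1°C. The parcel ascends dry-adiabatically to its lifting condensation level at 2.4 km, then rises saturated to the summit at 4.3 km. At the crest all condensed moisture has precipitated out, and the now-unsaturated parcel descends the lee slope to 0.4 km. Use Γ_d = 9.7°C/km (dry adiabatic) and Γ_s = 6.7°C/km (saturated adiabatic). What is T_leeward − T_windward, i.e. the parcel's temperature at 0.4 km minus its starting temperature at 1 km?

+11.52°C

1000 → 2400 m (dry, 9.7°C/km): ΔT = -9.7 × 1.4 = -13.58°C → T = 1.52°C
2400 → 4300 m (saturated, 6.7°C/km): ΔT = -6.7 × 1.9 = -12.73°C → T = -11.21°C
4300 → 400 m (dry descent, 9.7°C/km): ΔT = +9.7 × 3.9 = +37.83°C → T = 26.62°C
Net change vs windward start: 26.62 − 15.1 = +11.52°C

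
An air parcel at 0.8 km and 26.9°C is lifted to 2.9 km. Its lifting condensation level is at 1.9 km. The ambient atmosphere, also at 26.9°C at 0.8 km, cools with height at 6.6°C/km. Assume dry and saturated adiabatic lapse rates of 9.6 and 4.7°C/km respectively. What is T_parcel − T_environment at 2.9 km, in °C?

-1.4°C (parcel cooler than environment)

Parcel:
  Dry to 1900 m: -9.6 × 1.1 km = -10.56°C, so T = 16.34°C.
  Saturated to 2900 m: -4.7 × 1 km = -4.7°C, so T = 11.64°C.
Environment:
  Environment to 2900 m: -6.6 × 2.1 km = -13.86°C, so T = 13.04°C.
T_parcel − T_env = 11.64 − 13.04 = -1.4°C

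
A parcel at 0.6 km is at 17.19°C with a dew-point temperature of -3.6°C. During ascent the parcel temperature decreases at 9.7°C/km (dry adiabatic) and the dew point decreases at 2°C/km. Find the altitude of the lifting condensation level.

3.3 km

T and T_d converge at 9.7 − 2 = 7.7°C per km
Height above start = (17.19 − (-3.6)) / 7.7 = 2.7 km
LCL altitude = 600 m + 2700 m = 3300 m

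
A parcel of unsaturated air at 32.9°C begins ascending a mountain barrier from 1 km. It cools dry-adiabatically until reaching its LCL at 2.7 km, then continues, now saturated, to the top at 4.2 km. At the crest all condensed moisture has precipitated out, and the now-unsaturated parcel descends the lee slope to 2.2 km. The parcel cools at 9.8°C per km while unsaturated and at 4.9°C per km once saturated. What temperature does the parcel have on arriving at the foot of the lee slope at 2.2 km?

From 1000 m to 2700 m (dry): cools by 9.8 × 1.7 = 16.66°C, giving 16.24°C.
From 2700 m to 4200 m (saturated): cools by 4.9 × 1.5 = 7.35°C, giving 8.89°C.
From 4200 m to 2200 m (dry descent): warms by 9.8 × 2 = 19.6°C, giving 28.49°C.

28.49°C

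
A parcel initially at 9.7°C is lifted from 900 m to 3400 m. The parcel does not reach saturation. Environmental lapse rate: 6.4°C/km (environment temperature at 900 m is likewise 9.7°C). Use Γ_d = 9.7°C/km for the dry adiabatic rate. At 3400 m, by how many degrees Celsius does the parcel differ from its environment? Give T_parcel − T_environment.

Parcel:
  900 → 3400 m (dry, 9.7°C/km): ΔT = -9.7 × 2.5 = -24.25°C → T = -14.55°C
Environment:
  900 → 3400 m (environment, 6.4°C/km): ΔT = -6.4 × 2.5 = -16°C → T = -6.3°C
T_parcel − T_env = -14.55 − (-6.3) = -8.25°C

-8.25°C (parcel cooler than environment)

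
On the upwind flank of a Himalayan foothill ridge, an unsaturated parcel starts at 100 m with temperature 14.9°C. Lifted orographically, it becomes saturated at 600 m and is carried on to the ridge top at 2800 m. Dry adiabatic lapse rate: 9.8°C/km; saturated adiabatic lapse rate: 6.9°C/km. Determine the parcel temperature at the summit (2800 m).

100 → 600 m (dry, 9.8°C/km): ΔT = -9.8 × 0.5 = -4.9°C → T = 10°C
600 → 2800 m (saturated, 6.9°C/km): ΔT = -6.9 × 2.2 = -15.18°C → T = -5.18°C

-5.18°C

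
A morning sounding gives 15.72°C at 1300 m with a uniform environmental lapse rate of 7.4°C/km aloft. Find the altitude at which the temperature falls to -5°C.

Height above start = (15.72 − (-5)) / 7.4 = 2.8 km
Altitude = 1300 m + 2800 m = 4100 m

4100 m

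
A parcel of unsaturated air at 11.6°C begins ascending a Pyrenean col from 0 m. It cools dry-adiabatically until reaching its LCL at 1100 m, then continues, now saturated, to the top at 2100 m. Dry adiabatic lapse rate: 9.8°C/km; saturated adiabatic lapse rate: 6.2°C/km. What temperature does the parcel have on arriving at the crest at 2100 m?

-5.38°C

Dry to 1100 m: -9.8 × 1.1 km = -10.78°C, so T = 0.82°C.
Saturated to 2100 m: -6.2 × 1 km = -6.2°C, so T = -5.38°C.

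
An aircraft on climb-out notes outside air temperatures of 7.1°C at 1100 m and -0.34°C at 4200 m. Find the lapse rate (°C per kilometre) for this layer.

2.4°C/km

Γ = −ΔT/Δz = (7.1 − (-0.34)) / (4200 − 1100) m
  = 7.44°C / 3.1 km = 2.4°C/km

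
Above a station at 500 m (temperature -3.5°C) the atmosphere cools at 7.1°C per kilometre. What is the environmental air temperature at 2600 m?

500–2600 m, environmental: Δz = 2.1 km ⇒ ΔT = -14.91°C; T = -18.41°C

-18.41°C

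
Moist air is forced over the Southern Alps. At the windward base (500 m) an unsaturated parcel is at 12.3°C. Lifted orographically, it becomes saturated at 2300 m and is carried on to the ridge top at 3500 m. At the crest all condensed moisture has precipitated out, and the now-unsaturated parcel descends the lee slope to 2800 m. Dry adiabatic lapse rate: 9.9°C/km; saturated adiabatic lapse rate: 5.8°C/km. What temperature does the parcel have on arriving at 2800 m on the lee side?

-5.55°C

From 500 m to 2300 m (dry): cools by 9.9 × 1.8 = 17.82°C, giving -5.52°C.
From 2300 m to 3500 m (saturated): cools by 5.8 × 1.2 = 6.96°C, giving -12.48°C.
From 3500 m to 2800 m (dry descent): warms by 9.9 × 0.7 = 6.93°C, giving -5.55°C.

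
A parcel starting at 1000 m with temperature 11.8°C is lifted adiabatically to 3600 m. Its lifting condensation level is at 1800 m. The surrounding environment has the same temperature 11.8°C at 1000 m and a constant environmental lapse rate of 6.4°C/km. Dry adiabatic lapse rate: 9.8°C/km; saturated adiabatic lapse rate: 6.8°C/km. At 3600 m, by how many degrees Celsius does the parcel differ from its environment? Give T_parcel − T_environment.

Parcel:
  From 1000 m to 1800 m (dry): cools by 9.8 × 0.8 = 7.84°C, giving 3.96°C.
  From 1800 m to 3600 m (saturated): cools by 6.8 × 1.8 = 12.24°C, giving -8.28°C.
Environment:
  From 1000 m to 3600 m (environment): cools by 6.4 × 2.6 = 16.64°C, giving -4.84°C.
T_parcel − T_env = -8.28 − (-4.84) = -3.44°C

-3.44°C (parcel cooler than environment)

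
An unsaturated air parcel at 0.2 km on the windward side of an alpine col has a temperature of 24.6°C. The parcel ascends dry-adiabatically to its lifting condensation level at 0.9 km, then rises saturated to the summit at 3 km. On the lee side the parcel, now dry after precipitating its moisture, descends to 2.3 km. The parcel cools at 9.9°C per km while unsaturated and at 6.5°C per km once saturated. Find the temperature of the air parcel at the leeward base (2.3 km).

200–900 m, dry: Δz = 0.7 km ⇒ ΔT = -6.93°C; T = 17.67°C
900–3000 m, saturated: Δz = 2.1 km ⇒ ΔT = -13.65°C; T = 4.02°C
3000–2300 m, dry descent: Δz = 0.7 km ⇒ ΔT = +6.93°C; T = 10.95°C

10.95°C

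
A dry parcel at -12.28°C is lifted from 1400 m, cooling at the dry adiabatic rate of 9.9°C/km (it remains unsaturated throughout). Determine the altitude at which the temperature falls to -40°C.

4200 m

Height above start = (-12.28 − (-40)) / 9.9 = 2.8 km
Altitude = 1400 m + 2800 m = 4200 m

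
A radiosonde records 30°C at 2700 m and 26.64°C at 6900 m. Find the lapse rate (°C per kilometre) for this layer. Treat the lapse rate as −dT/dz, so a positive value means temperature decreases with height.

0.8°C/km

Γ = −ΔT/Δz = (30 − 26.64) / (6900 − 2700) m
  = 3.36°C / 4.2 km = 0.8°C/km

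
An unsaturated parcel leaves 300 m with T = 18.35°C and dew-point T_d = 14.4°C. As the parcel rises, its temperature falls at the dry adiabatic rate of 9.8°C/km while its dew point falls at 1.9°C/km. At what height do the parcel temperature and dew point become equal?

T and T_d converge at 9.8 − 1.9 = 7.9°C per km
Height above start = (18.35 − 14.4) / 7.9 = 0.5 km
LCL altitude = 300 m + 500 m = 800 m

800 m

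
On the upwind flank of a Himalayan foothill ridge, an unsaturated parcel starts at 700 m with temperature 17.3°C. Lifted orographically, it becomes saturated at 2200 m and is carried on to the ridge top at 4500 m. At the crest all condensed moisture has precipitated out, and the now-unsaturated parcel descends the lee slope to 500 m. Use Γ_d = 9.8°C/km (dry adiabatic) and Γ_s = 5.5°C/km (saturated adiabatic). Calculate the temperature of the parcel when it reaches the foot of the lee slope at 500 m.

Dry to 2200 m: -9.8 × 1.5 km = -14.7°C, so T = 2.6°C.
Saturated to 4500 m: -5.5 × 2.3 km = -12.65°C, so T = -10.05°C.
Dry descent to 500 m: +9.8 × 4 km = +39.2°C, so T = 29.15°C.

29.15°C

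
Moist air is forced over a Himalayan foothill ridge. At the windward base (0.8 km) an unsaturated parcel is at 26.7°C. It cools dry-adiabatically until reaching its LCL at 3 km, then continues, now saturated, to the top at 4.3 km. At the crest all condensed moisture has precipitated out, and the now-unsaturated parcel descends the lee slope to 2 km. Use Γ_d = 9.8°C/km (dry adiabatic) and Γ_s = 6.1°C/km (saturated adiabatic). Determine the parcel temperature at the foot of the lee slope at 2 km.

800 → 3000 m (dry, 9.8°C/km): ΔT = -9.8 × 2.2 = -21.56°C → T = 5.14°C
3000 → 4300 m (saturated, 6.1°C/km): ΔT = -6.1 × 1.3 = -7.93°C → T = -2.79°C
4300 → 2000 m (dry descent, 9.8°C/km): ΔT = +9.8 × 2.3 = +22.54°C → T = 19.75°C

19.75°C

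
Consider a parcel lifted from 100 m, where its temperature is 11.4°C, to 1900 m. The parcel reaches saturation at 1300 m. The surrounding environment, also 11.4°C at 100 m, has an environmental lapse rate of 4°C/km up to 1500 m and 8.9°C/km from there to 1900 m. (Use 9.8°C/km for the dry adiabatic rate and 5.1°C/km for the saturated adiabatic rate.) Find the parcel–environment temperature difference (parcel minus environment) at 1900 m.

-5.66°C (parcel cooler than environment)

Parcel:
  100–1300 m, dry: Δz = 1.2 km ⇒ ΔT = -11.76°C; T = -0.36°C
  1300–1900 m, saturated: Δz = 0.6 km ⇒ ΔT = -3.06°C; T = -3.42°C
Environment:
  100–1500 m, environment, lower layer: Δz = 1.4 km ⇒ ΔT = -5.6°C; T = 5.8°C
  1500–1900 m, environment, upper layer: Δz = 0.4 km ⇒ ΔT = -3.56°C; T = 2.24°C
T_parcel − T_env = -3.42 − 2.24 = -5.66°C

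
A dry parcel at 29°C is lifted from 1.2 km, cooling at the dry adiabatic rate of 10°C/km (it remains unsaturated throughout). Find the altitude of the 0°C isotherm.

Height above start = (29 − 0) / 10 = 2.9 km
Altitude = 1200 m + 2900 m = 4100 m

4.1 km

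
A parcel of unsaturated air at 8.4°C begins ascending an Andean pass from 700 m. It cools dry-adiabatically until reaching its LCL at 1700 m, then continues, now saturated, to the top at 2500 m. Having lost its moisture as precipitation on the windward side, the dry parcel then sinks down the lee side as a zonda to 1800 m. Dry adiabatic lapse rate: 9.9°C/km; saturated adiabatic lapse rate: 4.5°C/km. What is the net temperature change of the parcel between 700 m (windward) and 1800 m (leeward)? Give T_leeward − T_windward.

-6.57°C

700–1700 m, dry: Δz = 1 km ⇒ ΔT = -9.9°C; T = -1.5°C
1700–2500 m, saturated: Δz = 0.8 km ⇒ ΔT = -3.6°C; T = -5.1°C
2500–1800 m, dry descent: Δz = 0.7 km ⇒ ΔT = +6.93°C; T = 1.83°C
Net change vs windward start: 1.83 − 8.4 = -6.57°C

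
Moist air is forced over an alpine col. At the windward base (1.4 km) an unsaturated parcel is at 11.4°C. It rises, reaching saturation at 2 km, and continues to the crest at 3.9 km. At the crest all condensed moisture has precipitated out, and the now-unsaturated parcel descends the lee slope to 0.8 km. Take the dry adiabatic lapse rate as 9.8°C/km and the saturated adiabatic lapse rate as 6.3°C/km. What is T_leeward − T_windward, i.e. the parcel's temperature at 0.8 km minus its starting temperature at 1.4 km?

+12.53°C

1400 → 2000 m (dry, 9.8°C/km): ΔT = -9.8 × 0.6 = -5.88°C → T = 5.52°C
2000 → 3900 m (saturated, 6.3°C/km): ΔT = -6.3 × 1.9 = -11.97°C → T = -6.45°C
3900 → 800 m (dry descent, 9.8°C/km): ΔT = +9.8 × 3.1 = +30.38°C → T = 23.93°C
Net change vs windward start: 23.93 − 11.4 = +12.53°C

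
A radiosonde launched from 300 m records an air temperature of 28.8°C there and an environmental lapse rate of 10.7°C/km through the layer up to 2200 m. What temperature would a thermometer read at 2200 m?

Environmental to 2200 m: -10.7 × 1.9 km = -20.33°C, so T = 8.47°C.

8.47°C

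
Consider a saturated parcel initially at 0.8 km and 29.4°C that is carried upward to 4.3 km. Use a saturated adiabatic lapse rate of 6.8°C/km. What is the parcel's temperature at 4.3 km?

Saturated adiabatic to 4300 m: -6.8 × 3.5 km = -23.8°C, so T = 5.6°C.

5.6°C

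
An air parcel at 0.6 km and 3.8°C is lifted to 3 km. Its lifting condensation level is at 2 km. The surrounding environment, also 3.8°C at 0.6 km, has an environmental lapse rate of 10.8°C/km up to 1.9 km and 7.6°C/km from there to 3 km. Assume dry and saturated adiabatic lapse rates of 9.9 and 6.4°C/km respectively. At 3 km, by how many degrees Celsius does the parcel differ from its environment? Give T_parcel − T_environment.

Parcel:
  600 → 2000 m (dry, 9.9°C/km): ΔT = -9.9 × 1.4 = -13.86°C → T = -10.06°C
  2000 → 3000 m (saturated, 6.4°C/km): ΔT = -6.4 × 1 = -6.4°C → T = -16.46°C
Environment:
  600 → 1900 m (environment, lower layer, 10.8°C/km): ΔT = -10.8 × 1.3 = -14.04°C → T = -10.24°C
  1900 → 3000 m (environment, upper layer, 7.6°C/km): ΔT = -7.6 × 1.1 = -8.36°C → T = -18.6°C
T_parcel − T_env = -16.46 − (-18.6) = +2.14°C

+2.14°C (parcel warmer than environment)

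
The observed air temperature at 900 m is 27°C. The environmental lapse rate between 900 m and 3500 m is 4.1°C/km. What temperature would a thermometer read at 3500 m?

16.34°C

Environmental to 3500 m: -4.1 × 2.6 km = -10.66°C, so T = 16.34°C.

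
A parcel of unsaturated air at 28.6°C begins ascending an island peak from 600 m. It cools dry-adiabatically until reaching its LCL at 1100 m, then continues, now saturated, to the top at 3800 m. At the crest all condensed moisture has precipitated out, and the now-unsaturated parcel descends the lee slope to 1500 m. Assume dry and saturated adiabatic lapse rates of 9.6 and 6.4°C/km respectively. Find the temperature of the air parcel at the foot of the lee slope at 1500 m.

28.6°C

600–1100 m, dry: Δz = 0.5 km ⇒ ΔT = -4.8°C; T = 23.8°C
1100–3800 m, saturated: Δz = 2.7 km ⇒ ΔT = -17.28°C; T = 6.52°C
3800–1500 m, dry descent: Δz = 2.3 km ⇒ ΔT = +22.08°C; T = 28.6°C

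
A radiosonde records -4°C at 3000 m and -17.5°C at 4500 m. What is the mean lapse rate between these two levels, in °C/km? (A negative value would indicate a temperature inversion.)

9°C/km

Γ = −ΔT/Δz = (-4 − (-17.5)) / (4500 − 3000) m
  = 13.5°C / 1.5 km = 9°C/km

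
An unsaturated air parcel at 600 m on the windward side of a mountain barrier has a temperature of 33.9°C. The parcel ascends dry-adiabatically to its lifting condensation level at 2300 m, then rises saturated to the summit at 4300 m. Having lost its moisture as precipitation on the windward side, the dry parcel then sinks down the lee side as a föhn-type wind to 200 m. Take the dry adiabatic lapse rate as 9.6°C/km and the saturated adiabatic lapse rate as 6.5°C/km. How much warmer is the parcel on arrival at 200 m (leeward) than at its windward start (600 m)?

+10.04°C

Dry to 2300 m: -9.6 × 1.7 km = -16.32°C, so T = 17.58°C.
Saturated to 4300 m: -6.5 × 2 km = -13°C, so T = 4.58°C.
Dry descent to 200 m: +9.6 × 4.1 km = +39.36°C, so T = 43.94°C.
Net change vs windward start: 43.94 − 33.9 = +10.04°C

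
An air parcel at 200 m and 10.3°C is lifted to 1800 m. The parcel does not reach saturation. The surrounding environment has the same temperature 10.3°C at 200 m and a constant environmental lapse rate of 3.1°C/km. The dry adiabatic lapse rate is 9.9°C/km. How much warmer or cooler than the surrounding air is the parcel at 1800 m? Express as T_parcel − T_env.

-10.88°C (parcel cooler than environment)

Parcel:
  From 200 m to 1800 m (dry): cools by 9.9 × 1.6 = 15.84°C, giving -5.54°C.
Environment:
  From 200 m to 1800 m (environment): cools by 3.1 × 1.6 = 4.96°C, giving 5.34°C.
T_parcel − T_env = -5.54 − 5.34 = -10.88°C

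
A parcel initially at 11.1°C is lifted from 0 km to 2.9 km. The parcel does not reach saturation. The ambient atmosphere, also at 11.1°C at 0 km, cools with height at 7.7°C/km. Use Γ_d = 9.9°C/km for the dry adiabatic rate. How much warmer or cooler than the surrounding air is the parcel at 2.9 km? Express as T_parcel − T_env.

-6.38°C (parcel cooler than environment)

Parcel:
  0–2900 m, dry: Δz = 2.9 km ⇒ ΔT = -28.71°C; T = -17.61°C
Environment:
  0–2900 m, environment: Δz = 2.9 km ⇒ ΔT = -22.33°C; T = -11.23°C
T_parcel − T_env = -17.61 − (-11.23) = -6.38°C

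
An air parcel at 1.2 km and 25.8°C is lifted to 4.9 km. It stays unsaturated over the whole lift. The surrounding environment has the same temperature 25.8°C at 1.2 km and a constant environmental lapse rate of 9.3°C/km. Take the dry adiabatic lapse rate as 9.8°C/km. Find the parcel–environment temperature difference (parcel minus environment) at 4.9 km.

Parcel:
  1200 → 4900 m (dry, 9.8°C/km): ΔT = -9.8 × 3.7 = -36.26°C → T = -10.46°C
Environment:
  1200 → 4900 m (environment, 9.3°C/km): ΔT = -9.3 × 3.7 = -34.41°C → T = -8.61°C
T_parcel − T_env = -10.46 − (-8.61) = -1.85°C

-1.85°C (parcel cooler than environment)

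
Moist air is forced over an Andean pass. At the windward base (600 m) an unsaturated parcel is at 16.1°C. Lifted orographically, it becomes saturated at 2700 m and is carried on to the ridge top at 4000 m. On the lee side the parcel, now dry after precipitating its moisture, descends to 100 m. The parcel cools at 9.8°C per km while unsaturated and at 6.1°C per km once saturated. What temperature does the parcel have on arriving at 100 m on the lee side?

25.81°C

600–2700 m, dry: Δz = 2.1 km ⇒ ΔT = -20.58°C; T = -4.48°C
2700–4000 m, saturated: Δz = 1.3 km ⇒ ΔT = -7.93°C; T = -12.41°C
4000–100 m, dry descent: Δz = 3.9 km ⇒ ΔT = +38.22°C; T = 25.81°C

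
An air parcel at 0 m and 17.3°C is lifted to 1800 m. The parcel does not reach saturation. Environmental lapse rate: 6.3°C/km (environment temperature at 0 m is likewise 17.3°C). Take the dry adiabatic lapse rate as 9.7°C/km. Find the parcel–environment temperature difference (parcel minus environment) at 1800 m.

-6.12°C (parcel cooler than environment)

Parcel:
  0 → 1800 m (dry, 9.7°C/km): ΔT = -9.7 × 1.8 = -17.46°C → T = -0.16°C
Environment:
  0 → 1800 m (environment, 6.3°C/km): ΔT = -6.3 × 1.8 = -11.34°C → T = 5.96°C
T_parcel − T_env = -0.16 − 5.96 = -6.12°C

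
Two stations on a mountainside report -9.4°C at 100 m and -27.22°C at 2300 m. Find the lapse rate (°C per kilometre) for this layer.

Γ = −ΔT/Δz = (-9.4 − (-27.22)) / (2300 − 100) m
  = 17.82°C / 2.2 km = 8.1°C/km

8.1°C/km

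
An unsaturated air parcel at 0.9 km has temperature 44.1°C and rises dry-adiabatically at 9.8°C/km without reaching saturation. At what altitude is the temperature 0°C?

Height above start = (44.1 − 0) / 9.8 = 4.5 km
Altitude = 900 m + 4500 m = 5400 m

5.4 km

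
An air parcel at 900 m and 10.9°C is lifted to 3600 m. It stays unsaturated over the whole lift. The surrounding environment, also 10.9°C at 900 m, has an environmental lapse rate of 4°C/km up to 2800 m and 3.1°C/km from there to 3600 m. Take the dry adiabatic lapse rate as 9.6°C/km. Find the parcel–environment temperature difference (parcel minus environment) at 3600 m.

Parcel:
  Dry to 3600 m: -9.6 × 2.7 km = -25.92°C, so T = -15.02°C.
Environment:
  Environment, lower layer to 2800 m: -4 × 1.9 km = -7.6°C, so T = 3.3°C.
  Environment, upper layer to 3600 m: -3.1 × 0.8 km = -2.48°C, so T = 0.82°C.
T_parcel − T_env = -15.02 − 0.82 = -15.84°C

-15.84°C (parcel cooler than environment)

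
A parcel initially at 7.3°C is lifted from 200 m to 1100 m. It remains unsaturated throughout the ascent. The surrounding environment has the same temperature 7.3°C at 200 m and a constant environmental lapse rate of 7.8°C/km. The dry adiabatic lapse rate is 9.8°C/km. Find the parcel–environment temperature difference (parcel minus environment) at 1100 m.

-1.8°C (parcel cooler than environment)

Parcel:
  From 200 m to 1100 m (dry): cools by 9.8 × 0.9 = 8.82°C, giving -1.52°C.
Environment:
  From 200 m to 1100 m (environment): cools by 7.8 × 0.9 = 7.02°C, giving 0.28°C.
T_parcel − T_env = -1.52 − 0.28 = -1.8°C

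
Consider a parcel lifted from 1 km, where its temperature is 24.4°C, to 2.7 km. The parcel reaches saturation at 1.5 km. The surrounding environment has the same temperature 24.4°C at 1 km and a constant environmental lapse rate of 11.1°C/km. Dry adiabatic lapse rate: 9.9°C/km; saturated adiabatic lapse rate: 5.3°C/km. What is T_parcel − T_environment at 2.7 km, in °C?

Parcel:
  Dry to 1500 m: -9.9 × 0.5 km = -4.95°C, so T = 19.45°C.
  Saturated to 2700 m: -5.3 × 1.2 km = -6.36°C, so T = 13.09°C.
Environment:
  Environment to 2700 m: -11.1 × 1.7 km = -18.87°C, so T = 5.53°C.
T_parcel − T_env = 13.09 − 5.53 = +7.56°C

+7.56°C (parcel warmer than environment)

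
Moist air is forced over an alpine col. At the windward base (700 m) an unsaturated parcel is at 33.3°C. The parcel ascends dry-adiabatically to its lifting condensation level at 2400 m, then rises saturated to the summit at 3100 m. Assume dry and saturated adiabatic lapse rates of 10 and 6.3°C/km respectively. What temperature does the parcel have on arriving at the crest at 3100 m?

From 700 m to 2400 m (dry): cools by 10 × 1.7 = 17°C, giving 16.3°C.
From 2400 m to 3100 m (saturated): cools by 6.3 × 0.7 = 4.41°C, giving 11.89°C.

11.89°C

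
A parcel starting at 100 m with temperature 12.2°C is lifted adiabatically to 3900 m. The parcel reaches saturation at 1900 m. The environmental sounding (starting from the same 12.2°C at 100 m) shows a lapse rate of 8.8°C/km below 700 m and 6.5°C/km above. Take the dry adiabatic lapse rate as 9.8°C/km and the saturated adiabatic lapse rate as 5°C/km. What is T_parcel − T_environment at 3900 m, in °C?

-1.56°C (parcel cooler than environment)

Parcel:
  From 100 m to 1900 m (dry): cools by 9.8 × 1.8 = 17.64°C, giving -5.44°C.
  From 1900 m to 3900 m (saturated): cools by 5 × 2 = 10°C, giving -15.44°C.
Environment:
  From 100 m to 700 m (environment, lower layer): cools by 8.8 × 0.6 = 5.28°C, giving 6.92°C.
  From 700 m to 3900 m (environment, upper layer): cools by 6.5 × 3.2 = 20.8°C, giving -13.88°C.
T_parcel − T_env = -15.44 − (-13.88) = -1.56°C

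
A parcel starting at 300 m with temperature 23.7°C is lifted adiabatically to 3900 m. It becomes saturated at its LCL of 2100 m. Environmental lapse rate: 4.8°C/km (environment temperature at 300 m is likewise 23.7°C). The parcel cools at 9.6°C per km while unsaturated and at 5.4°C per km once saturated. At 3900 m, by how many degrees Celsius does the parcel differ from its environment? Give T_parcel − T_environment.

Parcel:
  From 300 m to 2100 m (dry): cools by 9.6 × 1.8 = 17.28°C, giving 6.42°C.
  From 2100 m to 3900 m (saturated): cools by 5.4 × 1.8 = 9.72°C, giving -3.3°C.
Environment:
  From 300 m to 3900 m (environment): cools by 4.8 × 3.6 = 17.28°C, giving 6.42°C.
T_parcel − T_env = -3.3 − 6.42 = -9.72°C

-9.72°C (parcel cooler than environment)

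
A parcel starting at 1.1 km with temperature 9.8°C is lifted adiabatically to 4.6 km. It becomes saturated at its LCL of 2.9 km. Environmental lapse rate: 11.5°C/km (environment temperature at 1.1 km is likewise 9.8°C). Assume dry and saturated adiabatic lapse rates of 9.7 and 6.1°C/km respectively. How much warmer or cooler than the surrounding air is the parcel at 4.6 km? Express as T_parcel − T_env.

Parcel:
  From 1100 m to 2900 m (dry): cools by 9.7 × 1.8 = 17.46°C, giving -7.66°C.
  From 2900 m to 4600 m (saturated): cools by 6.1 × 1.7 = 10.37°C, giving -18.03°C.
Environment:
  From 1100 m to 4600 m (environment): cools by 11.5 × 3.5 = 40.25°C, giving -30.45°C.
T_parcel − T_env = -18.03 − (-30.45) = +12.42°C

+12.42°C (parcel warmer than environment)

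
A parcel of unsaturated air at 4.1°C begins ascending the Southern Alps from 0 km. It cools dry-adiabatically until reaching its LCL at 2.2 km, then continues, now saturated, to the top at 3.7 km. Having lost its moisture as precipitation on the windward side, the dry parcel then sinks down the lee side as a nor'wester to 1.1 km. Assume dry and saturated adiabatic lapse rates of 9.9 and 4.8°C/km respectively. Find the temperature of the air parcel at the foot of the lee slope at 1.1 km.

0–2200 m, dry: Δz = 2.2 km ⇒ ΔT = -21.78°C; T = -17.68°C
2200–3700 m, saturated: Δz = 1.5 km ⇒ ΔT = -7.2°C; T = -24.88°C
3700–1100 m, dry descent: Δz = 2.6 km ⇒ ΔT = +25.74°C; T = 0.86°C

0.86°C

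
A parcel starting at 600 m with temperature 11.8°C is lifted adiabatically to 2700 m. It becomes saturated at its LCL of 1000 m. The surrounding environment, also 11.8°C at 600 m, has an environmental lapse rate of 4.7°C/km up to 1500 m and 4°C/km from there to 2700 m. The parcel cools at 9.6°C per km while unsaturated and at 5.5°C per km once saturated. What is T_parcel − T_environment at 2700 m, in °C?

Parcel:
  Dry to 1000 m: -9.6 × 0.4 km = -3.84°C, so T = 7.96°C.
  Saturated to 2700 m: -5.5 × 1.7 km = -9.35°C, so T = -1.39°C.
Environment:
  Environment, lower layer to 1500 m: -4.7 × 0.9 km = -4.23°C, so T = 7.57°C.
  Environment, upper layer to 2700 m: -4 × 1.2 km = -4.8°C, so T = 2.77°C.
T_parcel − T_env = -1.39 − 2.77 = -4.16°C

-4.16°C (parcel cooler than environment)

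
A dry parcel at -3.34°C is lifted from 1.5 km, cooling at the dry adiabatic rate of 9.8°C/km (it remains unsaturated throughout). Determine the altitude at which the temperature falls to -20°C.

Height above start = (-3.34 − (-20)) / 9.8 = 1.7 km
Altitude = 1500 m + 1700 m = 3200 m

3.2 km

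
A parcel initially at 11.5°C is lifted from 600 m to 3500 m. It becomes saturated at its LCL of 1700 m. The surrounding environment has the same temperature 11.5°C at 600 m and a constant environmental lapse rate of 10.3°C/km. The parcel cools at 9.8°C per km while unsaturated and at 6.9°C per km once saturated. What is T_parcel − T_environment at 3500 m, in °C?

Parcel:
  From 600 m to 1700 m (dry): cools by 9.8 × 1.1 = 10.78°C, giving 0.72°C.
  From 1700 m to 3500 m (saturated): cools by 6.9 × 1.8 = 12.42°C, giving -11.7°C.
Environment:
  From 600 m to 3500 m (environment): cools by 10.3 × 2.9 = 29.87°C, giving -18.37°C.
T_parcel − T_env = -11.7 − (-18.37) = +6.67°C

+6.67°C (parcel warmer than environment)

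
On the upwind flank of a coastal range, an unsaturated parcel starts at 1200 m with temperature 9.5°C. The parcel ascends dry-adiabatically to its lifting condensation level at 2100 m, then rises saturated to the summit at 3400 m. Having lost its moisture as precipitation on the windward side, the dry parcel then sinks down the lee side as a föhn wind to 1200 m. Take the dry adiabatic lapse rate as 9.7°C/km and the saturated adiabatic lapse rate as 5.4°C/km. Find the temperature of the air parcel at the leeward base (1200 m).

15.09°C

1200–2100 m, dry: Δz = 0.9 km ⇒ ΔT = -8.73°C; T = 0.77°C
2100–3400 m, saturated: Δz = 1.3 km ⇒ ΔT = -7.02°C; T = -6.25°C
3400–1200 m, dry descent: Δz = 2.2 km ⇒ ΔT = +21.34°C; T = 15.09°C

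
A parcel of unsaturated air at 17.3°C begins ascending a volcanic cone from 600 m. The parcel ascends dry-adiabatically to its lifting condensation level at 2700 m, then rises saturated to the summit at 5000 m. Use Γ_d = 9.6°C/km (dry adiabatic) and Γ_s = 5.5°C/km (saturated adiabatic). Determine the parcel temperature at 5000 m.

-15.51°C

600 → 2700 m (dry, 9.6°C/km): ΔT = -9.6 × 2.1 = -20.16°C → T = -2.86°C
2700 → 5000 m (saturated, 5.5°C/km): ΔT = -5.5 × 2.3 = -12.65°C → T = -15.51°C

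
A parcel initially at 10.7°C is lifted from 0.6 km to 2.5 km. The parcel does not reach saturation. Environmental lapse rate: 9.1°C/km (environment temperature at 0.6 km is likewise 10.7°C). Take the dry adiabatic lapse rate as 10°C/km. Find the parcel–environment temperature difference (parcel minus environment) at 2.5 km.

Parcel:
  From 600 m to 2500 m (dry): cools by 10 × 1.9 = 19°C, giving -8.3°C.
Environment:
  From 600 m to 2500 m (environment): cools by 9.1 × 1.9 = 17.29°C, giving -6.59°C.
T_parcel − T_env = -8.3 − (-6.59) = -1.71°C

-1.71°C (parcel cooler than environment)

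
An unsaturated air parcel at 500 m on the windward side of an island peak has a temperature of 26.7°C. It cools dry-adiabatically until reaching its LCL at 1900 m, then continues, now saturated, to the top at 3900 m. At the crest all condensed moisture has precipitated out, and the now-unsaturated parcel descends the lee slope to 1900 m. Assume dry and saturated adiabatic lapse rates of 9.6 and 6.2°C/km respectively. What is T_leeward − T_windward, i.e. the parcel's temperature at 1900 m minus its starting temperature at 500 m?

-6.64°C

500–1900 m, dry: Δz = 1.4 km ⇒ ΔT = -13.44°C; T = 13.26°C
1900–3900 m, saturated: Δz = 2 km ⇒ ΔT = -12.4°C; T = 0.86°C
3900–1900 m, dry descent: Δz = 2 km ⇒ ΔT = +19.2°C; T = 20.06°C
Net change vs windward start: 20.06 − 26.7 = -6.64°C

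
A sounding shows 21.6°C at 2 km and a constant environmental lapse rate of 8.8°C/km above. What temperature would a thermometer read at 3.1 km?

11.92°C

2000–3100 m, environmental: Δz = 1.1 km ⇒ ΔT = -9.68°C; T = 11.92°C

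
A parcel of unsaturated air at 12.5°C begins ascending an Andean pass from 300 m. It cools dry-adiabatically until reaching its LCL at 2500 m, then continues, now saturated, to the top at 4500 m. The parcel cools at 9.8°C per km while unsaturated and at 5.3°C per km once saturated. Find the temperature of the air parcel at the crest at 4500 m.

-19.66°C

Dry to 2500 m: -9.8 × 2.2 km = -21.56°C, so T = -9.06°C.
Saturated to 4500 m: -5.3 × 2 km = -10.6°C, so T = -19.66°C.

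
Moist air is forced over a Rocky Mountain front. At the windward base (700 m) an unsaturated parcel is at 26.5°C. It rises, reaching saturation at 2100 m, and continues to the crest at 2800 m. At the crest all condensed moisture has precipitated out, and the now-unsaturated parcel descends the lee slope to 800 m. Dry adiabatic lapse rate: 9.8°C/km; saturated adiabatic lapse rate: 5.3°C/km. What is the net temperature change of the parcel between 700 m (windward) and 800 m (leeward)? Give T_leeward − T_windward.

+2.17°C

700–2100 m, dry: Δz = 1.4 km ⇒ ΔT = -13.72°C; T = 12.78°C
2100–2800 m, saturated: Δz = 0.7 km ⇒ ΔT = -3.71°C; T = 9.07°C
2800–800 m, dry descent: Δz = 2 km ⇒ ΔT = +19.6°C; T = 28.67°C
Net change vs windward start: 28.67 − 26.5 = +2.17°C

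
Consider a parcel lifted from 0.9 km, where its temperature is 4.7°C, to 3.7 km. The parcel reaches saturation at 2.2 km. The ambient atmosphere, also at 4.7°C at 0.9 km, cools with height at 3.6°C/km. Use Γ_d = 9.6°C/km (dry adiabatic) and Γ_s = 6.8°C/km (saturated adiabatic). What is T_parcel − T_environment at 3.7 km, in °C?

Parcel:
  900–2200 m, dry: Δz = 1.3 km ⇒ ΔT = -12.48°C; T = -7.78°C
  2200–3700 m, saturated: Δz = 1.5 km ⇒ ΔT = -10.2°C; T = -17.98°C
Environment:
  900–3700 m, environment: Δz = 2.8 km ⇒ ΔT = -10.08°C; T = -5.38°C
T_parcel − T_env = -17.98 − (-5.38) = -12.6°C

-12.6°C (parcel cooler than environment)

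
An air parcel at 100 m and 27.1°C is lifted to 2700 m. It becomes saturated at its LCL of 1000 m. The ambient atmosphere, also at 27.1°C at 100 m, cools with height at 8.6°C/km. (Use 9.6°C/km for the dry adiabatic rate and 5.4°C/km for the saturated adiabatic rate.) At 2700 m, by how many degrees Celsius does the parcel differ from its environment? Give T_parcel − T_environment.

+4.54°C (parcel warmer than environment)

Parcel:
  100 → 1000 m (dry, 9.6°C/km): ΔT = -9.6 × 0.9 = -8.64°C → T = 18.46°C
  1000 → 2700 m (saturated, 5.4°C/km): ΔT = -5.4 × 1.7 = -9.18°C → T = 9.28°C
Environment:
  100 → 2700 m (environment, 8.6°C/km): ΔT = -8.6 × 2.6 = -22.36°C → T = 4.74°C
T_parcel − T_env = 9.28 − 4.74 = +4.54°C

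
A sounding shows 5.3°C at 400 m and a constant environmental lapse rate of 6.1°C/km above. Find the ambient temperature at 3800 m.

-15.44°C

400–3800 m, environmental: Δz = 3.4 km ⇒ ΔT = -20.74°C; T = -15.44°C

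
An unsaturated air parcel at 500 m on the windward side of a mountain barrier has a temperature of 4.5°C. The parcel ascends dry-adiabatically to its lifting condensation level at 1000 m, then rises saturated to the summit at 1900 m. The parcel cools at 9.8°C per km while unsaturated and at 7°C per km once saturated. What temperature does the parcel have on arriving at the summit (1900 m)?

-6.7°C

From 500 m to 1000 m (dry): cools by 9.8 × 0.5 = 4.9°C, giving -0.4°C.
From 1000 m to 1900 m (saturated): cools by 7 × 0.9 = 6.3°C, giving -6.7°C.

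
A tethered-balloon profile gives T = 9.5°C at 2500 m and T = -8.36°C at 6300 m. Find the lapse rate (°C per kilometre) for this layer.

Γ = −ΔT/Δz = (9.5 − (-8.36)) / (6300 − 2500) m
  = 17.86°C / 3.8 km = 4.7°C/km

4.7°C/km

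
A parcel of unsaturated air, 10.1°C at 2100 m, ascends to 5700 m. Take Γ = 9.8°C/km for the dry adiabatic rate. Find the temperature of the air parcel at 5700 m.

2100 → 5700 m (dry adiabatic, 9.8°C/km): ΔT = -9.8 × 3.6 = -35.28°C → T = -25.18°C

-25.18°C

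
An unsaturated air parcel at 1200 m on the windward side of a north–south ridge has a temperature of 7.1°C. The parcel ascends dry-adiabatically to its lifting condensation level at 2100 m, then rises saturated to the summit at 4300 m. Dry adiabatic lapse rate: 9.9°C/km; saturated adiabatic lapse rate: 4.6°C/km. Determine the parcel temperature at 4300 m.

-11.93°C

From 1200 m to 2100 m (dry): cools by 9.9 × 0.9 = 8.91°C, giving -1.81°C.
From 2100 m to 4300 m (saturated): cools by 4.6 × 2.2 = 10.12°C, giving -11.93°C.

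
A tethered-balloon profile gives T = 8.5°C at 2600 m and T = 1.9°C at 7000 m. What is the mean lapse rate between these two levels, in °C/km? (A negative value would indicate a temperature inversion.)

Γ = −ΔT/Δz = (8.5 − 1.9) / (7000 − 2600) m
  = 6.6°C / 4.4 km = 1.5°C/km

1.5°C/km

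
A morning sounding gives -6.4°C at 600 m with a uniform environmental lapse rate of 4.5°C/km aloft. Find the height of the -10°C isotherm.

1400 m

Height above start = (-6.4 − (-10)) / 4.5 = 0.8 km
Altitude = 600 m + 800 m = 1400 m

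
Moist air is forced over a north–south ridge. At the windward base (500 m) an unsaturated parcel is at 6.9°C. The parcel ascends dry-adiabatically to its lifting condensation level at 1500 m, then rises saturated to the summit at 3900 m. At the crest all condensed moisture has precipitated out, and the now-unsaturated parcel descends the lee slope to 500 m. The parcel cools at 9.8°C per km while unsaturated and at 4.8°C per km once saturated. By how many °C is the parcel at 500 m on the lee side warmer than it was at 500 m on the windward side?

500 → 1500 m (dry, 9.8°C/km): ΔT = -9.8 × 1 = -9.8°C → T = -2.9°C
1500 → 3900 m (saturated, 4.8°C/km): ΔT = -4.8 × 2.4 = -11.52°C → T = -14.42°C
3900 → 500 m (dry descent, 9.8°C/km): ΔT = +9.8 × 3.4 = +33.32°C → T = 18.9°C
Net change vs windward start: 18.9 − 6.9 = +12°C

+12°C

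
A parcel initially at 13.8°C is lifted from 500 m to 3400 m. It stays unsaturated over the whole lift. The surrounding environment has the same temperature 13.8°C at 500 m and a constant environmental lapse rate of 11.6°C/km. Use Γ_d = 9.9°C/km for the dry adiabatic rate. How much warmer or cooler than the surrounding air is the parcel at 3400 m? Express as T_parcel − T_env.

+4.93°C (parcel warmer than environment)

Parcel:
  500–3400 m, dry: Δz = 2.9 km ⇒ ΔT = -28.71°C; T = -14.91°C
Environment:
  500–3400 m, environment: Δz = 2.9 km ⇒ ΔT = -33.64°C; T = -19.84°C
T_parcel − T_env = -14.91 − (-19.84) = +4.93°C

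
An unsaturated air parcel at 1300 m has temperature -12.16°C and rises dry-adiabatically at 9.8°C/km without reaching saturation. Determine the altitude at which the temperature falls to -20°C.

Height above start = (-12.16 − (-20)) / 9.8 = 0.8 km
Altitude = 1300 m + 800 m = 2100 m

2100 m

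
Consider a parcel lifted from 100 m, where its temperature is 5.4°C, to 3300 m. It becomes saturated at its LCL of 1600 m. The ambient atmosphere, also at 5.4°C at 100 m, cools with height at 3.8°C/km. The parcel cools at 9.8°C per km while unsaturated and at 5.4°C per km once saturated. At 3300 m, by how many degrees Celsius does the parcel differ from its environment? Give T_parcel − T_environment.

Parcel:
  From 100 m to 1600 m (dry): cools by 9.8 × 1.5 = 14.7°C, giving -9.3°C.
  From 1600 m to 3300 m (saturated): cools by 5.4 × 1.7 = 9.18°C, giving -18.48°C.
Environment:
  From 100 m to 3300 m (environment): cools by 3.8 × 3.2 = 12.16°C, giving -6.76°C.
T_parcel − T_env = -18.48 − (-6.76) = -11.72°C

-11.72°C (parcel cooler than environment)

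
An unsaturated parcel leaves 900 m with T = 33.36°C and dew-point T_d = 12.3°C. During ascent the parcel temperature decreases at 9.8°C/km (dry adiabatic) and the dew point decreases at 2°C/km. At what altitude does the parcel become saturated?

3600 m

T and T_d converge at 9.8 − 2 = 7.8°C per km
Height above start = (33.36 − 12.3) / 7.8 = 2.7 km
LCL altitude = 900 m + 2700 m = 3600 m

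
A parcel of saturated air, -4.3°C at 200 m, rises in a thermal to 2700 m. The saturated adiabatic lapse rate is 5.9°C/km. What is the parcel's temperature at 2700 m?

-19.05°C

Saturated adiabatic to 2700 m: -5.9 × 2.5 km = -14.75°C, so T = -19.05°C.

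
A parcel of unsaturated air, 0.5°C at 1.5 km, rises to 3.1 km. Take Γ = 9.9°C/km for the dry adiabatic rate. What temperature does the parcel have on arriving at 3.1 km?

1500–3100 m, dry adiabatic: Δz = 1.6 km ⇒ ΔT = -15.84°C; T = -15.34°C

-15.34°C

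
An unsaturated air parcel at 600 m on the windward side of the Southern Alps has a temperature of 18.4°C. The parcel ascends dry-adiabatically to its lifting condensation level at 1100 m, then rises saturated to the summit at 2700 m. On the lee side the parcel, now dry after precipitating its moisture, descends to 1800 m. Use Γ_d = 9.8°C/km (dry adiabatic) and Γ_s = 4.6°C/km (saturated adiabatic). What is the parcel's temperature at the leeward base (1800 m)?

14.96°C

600 → 1100 m (dry, 9.8°C/km): ΔT = -9.8 × 0.5 = -4.9°C → T = 13.5°C
1100 → 2700 m (saturated, 4.6°C/km): ΔT = -4.6 × 1.6 = -7.36°C → T = 6.14°C
2700 → 1800 m (dry descent, 9.8°C/km): ΔT = +9.8 × 0.9 = +8.82°C → T = 14.96°C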